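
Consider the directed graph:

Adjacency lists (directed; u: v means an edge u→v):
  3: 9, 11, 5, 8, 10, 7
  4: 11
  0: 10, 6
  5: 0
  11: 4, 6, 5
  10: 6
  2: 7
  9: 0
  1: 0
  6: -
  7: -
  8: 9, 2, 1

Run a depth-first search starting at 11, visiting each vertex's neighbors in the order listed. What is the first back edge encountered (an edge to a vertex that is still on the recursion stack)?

DFS from 11 (visiting each vertex's neighbors in the order listed); mark gray on enter, black on exit:
11 gray
  4 gray
    4→11: 11 is gray → back edge
First back edge: 4 → 11.

4→11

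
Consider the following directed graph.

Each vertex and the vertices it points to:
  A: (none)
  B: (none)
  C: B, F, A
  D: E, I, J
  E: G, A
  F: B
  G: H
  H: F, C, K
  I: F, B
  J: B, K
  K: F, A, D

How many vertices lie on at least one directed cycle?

6

A vertex is on a directed cycle iff it belongs to a strongly connected component of size ≥ 2 (or has a self-loop).
The vertices on cycles are {D, E, G, H, J, K} — 6 in total.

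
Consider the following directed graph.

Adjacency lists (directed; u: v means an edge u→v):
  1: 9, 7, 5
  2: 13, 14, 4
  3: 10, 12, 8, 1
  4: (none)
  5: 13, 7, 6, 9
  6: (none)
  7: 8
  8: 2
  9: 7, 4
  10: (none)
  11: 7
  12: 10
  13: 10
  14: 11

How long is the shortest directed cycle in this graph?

5

For each vertex v, BFS finds the shortest path from v back to v.
The shortest such closed walk is 8 → 2 → 14 → 11 → 7 → 8, length 5.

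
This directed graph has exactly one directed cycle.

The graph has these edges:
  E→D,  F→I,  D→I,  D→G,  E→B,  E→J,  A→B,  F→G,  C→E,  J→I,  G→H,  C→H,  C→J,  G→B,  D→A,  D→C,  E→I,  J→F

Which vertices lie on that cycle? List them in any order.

DFS with gray/black marking from D:
D gray
  G gray
    H gray
    H black
    B gray
    B black
  G black
  A gray
    A→B: B black — skip
  A black
  I gray
  I black
  C gray
    C→H: H black — skip
    J gray
      J→I: I black — skip
      F gray
        F→I: I black — skip
        F→G: G black — skip
      F black
    J black
    E gray
      E→I: I black — skip
      E→D: D is gray → back edge
Back edge closes the cycle D → C → E → D; its vertices are {C, D, E}.

C, D, E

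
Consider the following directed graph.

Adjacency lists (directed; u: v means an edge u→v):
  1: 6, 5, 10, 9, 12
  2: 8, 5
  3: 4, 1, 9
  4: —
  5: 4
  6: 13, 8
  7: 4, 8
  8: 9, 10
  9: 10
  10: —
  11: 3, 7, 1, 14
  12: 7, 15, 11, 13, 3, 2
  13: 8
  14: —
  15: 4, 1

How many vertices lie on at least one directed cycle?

A vertex is on a directed cycle iff it belongs to a strongly connected component of size ≥ 2 (or has a self-loop).
The vertices on cycles are {1, 3, 11, 12, 15} — 5 in total.

5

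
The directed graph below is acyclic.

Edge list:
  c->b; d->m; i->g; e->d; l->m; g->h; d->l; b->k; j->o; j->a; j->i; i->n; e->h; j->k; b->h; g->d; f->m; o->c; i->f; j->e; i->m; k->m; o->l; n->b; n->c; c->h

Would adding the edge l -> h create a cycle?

No

Adding l→h creates a cycle iff h can already reach l.
Explore from h: no path reaches l. The graph stays acyclic.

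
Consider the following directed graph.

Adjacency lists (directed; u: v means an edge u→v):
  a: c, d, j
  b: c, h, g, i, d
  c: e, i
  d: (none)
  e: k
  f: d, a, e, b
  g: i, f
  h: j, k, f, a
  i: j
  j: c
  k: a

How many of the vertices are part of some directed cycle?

10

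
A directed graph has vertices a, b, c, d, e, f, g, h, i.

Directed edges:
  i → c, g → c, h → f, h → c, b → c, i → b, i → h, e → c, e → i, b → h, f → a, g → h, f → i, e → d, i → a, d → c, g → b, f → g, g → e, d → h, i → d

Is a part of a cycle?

No

a lies on a cycle iff there is a path from a back to itself.
Exploring from a, it never reaches itself; equivalently, its strongly connected component is a singleton.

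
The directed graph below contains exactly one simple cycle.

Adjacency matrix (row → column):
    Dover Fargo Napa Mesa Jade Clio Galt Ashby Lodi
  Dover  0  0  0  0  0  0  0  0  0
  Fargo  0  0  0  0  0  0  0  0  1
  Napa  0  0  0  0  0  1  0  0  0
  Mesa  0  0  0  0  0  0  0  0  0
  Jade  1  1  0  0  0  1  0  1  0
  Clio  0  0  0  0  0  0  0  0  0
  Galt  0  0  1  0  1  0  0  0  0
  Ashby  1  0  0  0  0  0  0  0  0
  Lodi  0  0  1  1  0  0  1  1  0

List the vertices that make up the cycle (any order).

DFS with gray/black marking from Jade:
Jade gray
  Ashby gray
    Dover gray
    Dover black
  Ashby black
  Jade→Dover: Dover black — skip
  Clio gray
  Clio black
  Fargo gray
    Lodi gray
      Mesa gray
      Mesa black
      Napa gray
        Napa→Clio: Clio black — skip
      Napa black
      Galt gray
        Galt→Jade: Jade is gray → back edge
Back edge closes the cycle Jade → Fargo → Lodi → Galt → Jade; its vertices are {Galt, Jade, Lodi, Fargo}.

Galt, Jade, Lodi, Fargo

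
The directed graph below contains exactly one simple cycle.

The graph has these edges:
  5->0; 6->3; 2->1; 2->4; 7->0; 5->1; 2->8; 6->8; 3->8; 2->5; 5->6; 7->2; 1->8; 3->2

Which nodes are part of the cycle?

DFS with gray/black marking from 2:
2 gray
  5 gray
    1 gray
      8 gray
      8 black
    1 black
    6 gray
      6→8: 8 black — skip
      3 gray
        3→2: 2 is gray → back edge
Back edge closes the cycle 2 → 5 → 6 → 3 → 2; its vertices are {2, 3, 5, 6}.

2, 3, 5, 6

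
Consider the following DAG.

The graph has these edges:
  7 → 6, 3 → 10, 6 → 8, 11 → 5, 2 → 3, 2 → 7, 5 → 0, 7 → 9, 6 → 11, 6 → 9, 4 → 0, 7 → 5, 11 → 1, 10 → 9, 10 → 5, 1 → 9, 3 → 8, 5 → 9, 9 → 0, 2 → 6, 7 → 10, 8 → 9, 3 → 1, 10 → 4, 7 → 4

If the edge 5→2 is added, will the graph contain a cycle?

Yes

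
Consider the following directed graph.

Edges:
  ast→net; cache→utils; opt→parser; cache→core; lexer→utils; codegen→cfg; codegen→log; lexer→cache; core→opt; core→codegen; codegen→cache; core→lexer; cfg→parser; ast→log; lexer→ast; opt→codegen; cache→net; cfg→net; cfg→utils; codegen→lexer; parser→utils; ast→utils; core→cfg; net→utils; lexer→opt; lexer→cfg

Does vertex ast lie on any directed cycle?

No

ast lies on a cycle iff there is a path from ast back to itself.
Exploring from ast, it never reaches itself; equivalently, its strongly connected component is a singleton.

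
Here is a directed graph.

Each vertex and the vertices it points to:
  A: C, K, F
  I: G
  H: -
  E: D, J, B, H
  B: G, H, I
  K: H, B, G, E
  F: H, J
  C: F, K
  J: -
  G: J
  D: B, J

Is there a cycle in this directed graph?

DFS with white/gray/black marking, starting from G:
G gray
  J gray
  J black
G black
A gray
  C gray
    F gray
      H gray
      H black
      F→J: J black — skip
    F black
    K gray
      K→H: H black — skip
      B gray
        B→G: G black — skip
        B→H: H black — skip
        I gray
          I→G: G black — skip
        I black
      B black
      K→G: G black — skip
      E gray
        D gray
          D→B: B black — skip
          D→J: J black — skip
        D black
        E→J: J black — skip
        E→B: B black — skip
        E→H: H black — skip
      E black
    K black
  C black
  A→K: K black — skip
  A→F: F black — skip
A black
Every edge goes to a white or black vertex — no back edge, so the graph is acyclic.

No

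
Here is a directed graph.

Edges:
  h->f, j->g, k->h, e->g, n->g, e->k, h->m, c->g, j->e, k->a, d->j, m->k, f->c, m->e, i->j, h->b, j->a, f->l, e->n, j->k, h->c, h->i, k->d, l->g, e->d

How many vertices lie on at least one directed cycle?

7

A vertex is on a directed cycle iff it belongs to a strongly connected component of size ≥ 2 (or has a self-loop).
The vertices on cycles are {d, e, h, i, j, k, m} — 7 in total.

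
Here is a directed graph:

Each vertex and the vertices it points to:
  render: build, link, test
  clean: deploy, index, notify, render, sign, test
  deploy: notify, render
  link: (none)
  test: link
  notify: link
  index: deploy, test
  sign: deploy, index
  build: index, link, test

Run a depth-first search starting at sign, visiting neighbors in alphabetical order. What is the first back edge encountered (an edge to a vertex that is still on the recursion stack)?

DFS from sign (visiting neighbors in alphabetical order); mark gray on enter, black on exit:
sign gray
  deploy gray
    notify gray
      link gray
      link black
    notify black
    render gray
      build gray
        index gray
          index→deploy: deploy is gray → back edge
First back edge: index → deploy.

index->deploy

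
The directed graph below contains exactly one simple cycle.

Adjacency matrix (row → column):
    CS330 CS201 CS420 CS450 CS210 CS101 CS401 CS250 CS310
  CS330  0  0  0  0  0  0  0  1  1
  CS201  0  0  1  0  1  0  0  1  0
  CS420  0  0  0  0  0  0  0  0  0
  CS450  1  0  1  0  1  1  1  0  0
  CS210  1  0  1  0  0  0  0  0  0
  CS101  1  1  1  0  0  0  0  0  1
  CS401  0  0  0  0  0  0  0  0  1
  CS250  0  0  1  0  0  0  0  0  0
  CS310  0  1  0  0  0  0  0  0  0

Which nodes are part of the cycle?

CS201, CS210, CS310, CS330

DFS with gray/black marking from CS201:
CS201 gray
  CS210 gray
    CS330 gray
      CS250 gray
        CS420 gray
        CS420 black
      CS250 black
      CS310 gray
        CS310→CS201: CS201 is gray → back edge
Back edge closes the cycle CS201 → CS210 → CS330 → CS310 → CS201; its vertices are {CS201, CS210, CS310, CS330}.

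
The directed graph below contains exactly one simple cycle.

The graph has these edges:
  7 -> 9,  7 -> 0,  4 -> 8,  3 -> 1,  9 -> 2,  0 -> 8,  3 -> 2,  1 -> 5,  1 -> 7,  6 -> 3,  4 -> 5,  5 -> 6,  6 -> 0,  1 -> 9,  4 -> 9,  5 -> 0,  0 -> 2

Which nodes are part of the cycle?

DFS with gray/black marking from 5:
5 gray
  6 gray
    3 gray
      1 gray
        1→5: 5 is gray → back edge
Back edge closes the cycle 5 → 6 → 3 → 1 → 5; its vertices are {1, 3, 5, 6}.

1, 3, 5, 6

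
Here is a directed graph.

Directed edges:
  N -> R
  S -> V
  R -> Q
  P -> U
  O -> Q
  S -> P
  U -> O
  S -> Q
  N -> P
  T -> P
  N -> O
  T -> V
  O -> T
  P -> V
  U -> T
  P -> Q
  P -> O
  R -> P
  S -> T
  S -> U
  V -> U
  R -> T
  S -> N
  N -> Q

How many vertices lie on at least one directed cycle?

A vertex is on a directed cycle iff it belongs to a strongly connected component of size ≥ 2 (or has a self-loop).
The vertices on cycles are {O, P, T, U, V} — 5 in total.

5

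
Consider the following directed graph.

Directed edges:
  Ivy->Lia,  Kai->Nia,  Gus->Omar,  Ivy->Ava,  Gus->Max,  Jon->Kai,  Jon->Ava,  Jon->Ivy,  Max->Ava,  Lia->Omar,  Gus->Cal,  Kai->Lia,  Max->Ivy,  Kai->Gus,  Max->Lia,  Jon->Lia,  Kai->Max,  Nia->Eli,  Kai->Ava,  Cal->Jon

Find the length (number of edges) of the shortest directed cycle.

4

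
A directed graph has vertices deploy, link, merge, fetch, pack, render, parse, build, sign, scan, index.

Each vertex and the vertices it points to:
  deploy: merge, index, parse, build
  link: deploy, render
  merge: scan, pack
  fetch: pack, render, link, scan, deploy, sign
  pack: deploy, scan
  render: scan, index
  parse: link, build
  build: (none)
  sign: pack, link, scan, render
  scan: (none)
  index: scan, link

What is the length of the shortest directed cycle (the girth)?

3

For each vertex v, BFS finds the shortest path from v back to v.
The shortest such closed walk is deploy → merge → pack → deploy, length 3.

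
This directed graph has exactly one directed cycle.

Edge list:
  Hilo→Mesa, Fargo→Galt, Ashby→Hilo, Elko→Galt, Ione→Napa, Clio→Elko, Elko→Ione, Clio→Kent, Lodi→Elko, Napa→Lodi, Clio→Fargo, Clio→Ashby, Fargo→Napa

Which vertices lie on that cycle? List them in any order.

Elko, Ione, Lodi, Napa

DFS with gray/black marking from Elko:
Elko gray
  Ione gray
    Napa gray
      Lodi gray
        Lodi→Elko: Elko is gray → back edge
Back edge closes the cycle Elko → Ione → Napa → Lodi → Elko; its vertices are {Elko, Ione, Lodi, Napa}.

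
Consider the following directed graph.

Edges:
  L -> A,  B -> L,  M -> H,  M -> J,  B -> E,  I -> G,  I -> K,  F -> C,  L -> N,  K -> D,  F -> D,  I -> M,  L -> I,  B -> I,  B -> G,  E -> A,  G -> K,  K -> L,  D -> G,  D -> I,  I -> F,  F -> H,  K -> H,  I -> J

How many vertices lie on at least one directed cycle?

A vertex is on a directed cycle iff it belongs to a strongly connected component of size ≥ 2 (or has a self-loop).
The vertices on cycles are {D, F, G, I, K, L} — 6 in total.

6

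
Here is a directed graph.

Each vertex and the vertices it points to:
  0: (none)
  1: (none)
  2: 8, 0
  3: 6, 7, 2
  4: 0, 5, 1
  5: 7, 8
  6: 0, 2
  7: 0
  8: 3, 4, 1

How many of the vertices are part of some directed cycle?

6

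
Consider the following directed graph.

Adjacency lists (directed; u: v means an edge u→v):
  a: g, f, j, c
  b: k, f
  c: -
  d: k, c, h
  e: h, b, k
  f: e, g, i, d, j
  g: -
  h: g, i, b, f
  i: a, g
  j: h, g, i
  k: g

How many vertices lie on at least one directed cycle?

A vertex is on a directed cycle iff it belongs to a strongly connected component of size ≥ 2 (or has a self-loop).
The vertices on cycles are {a, b, d, e, f, h, i, j} — 8 in total.

8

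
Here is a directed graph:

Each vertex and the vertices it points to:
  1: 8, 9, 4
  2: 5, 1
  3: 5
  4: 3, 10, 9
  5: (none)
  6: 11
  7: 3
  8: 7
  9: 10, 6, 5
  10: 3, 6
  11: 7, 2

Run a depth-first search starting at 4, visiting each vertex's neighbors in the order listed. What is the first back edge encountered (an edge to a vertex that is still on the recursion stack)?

DFS from 4 (visiting each vertex's neighbors in the order listed); mark gray on enter, black on exit:
4 gray
  3 gray
    5 gray
    5 black
  3 black
  10 gray
    10→3: 3 black — skip
    6 gray
      11 gray
        7 gray
          7→3: 3 black — skip
        7 black
        2 gray
          2→5: 5 black — skip
          1 gray
            8 gray
              8→7: 7 black — skip
            8 black
            9 gray
              9→10: 10 is gray → back edge
First back edge: 9 → 10.

9->10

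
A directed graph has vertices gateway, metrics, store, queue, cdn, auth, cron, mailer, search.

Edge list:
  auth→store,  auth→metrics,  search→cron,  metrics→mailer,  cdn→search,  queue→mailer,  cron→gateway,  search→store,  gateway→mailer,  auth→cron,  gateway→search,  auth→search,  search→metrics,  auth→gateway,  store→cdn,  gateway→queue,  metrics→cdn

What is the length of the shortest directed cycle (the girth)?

3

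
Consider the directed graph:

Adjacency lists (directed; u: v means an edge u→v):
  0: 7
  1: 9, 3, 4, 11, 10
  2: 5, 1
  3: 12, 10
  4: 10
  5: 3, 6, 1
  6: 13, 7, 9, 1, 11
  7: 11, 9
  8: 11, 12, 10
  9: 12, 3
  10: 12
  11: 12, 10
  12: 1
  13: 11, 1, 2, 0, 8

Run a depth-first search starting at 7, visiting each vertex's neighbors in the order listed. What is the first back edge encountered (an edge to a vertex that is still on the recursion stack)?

DFS from 7 (visiting each vertex's neighbors in the order listed); mark gray on enter, black on exit:
7 gray
  11 gray
    12 gray
      1 gray
        9 gray
          9→12: 12 is gray → back edge
First back edge: 9 → 12.

9->12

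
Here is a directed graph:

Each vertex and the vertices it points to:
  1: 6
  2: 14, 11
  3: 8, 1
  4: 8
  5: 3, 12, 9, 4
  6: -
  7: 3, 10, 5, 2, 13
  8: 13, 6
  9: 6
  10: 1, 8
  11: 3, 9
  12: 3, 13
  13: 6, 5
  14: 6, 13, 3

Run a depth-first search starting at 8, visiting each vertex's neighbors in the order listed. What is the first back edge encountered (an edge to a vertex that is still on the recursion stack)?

DFS from 8 (visiting each vertex's neighbors in the order listed); mark gray on enter, black on exit:
8 gray
  13 gray
    6 gray
    6 black
    5 gray
      3 gray
        3→8: 8 is gray → back edge
First back edge: 3 → 8.

3→8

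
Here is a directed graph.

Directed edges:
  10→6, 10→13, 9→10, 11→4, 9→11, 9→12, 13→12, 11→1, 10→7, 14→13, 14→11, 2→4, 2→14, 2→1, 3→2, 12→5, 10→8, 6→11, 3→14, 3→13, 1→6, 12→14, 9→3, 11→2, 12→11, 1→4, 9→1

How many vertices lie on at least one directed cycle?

A vertex is on a directed cycle iff it belongs to a strongly connected component of size ≥ 2 (or has a self-loop).
The vertices on cycles are {1, 2, 6, 11, 12, 13, 14} — 7 in total.

7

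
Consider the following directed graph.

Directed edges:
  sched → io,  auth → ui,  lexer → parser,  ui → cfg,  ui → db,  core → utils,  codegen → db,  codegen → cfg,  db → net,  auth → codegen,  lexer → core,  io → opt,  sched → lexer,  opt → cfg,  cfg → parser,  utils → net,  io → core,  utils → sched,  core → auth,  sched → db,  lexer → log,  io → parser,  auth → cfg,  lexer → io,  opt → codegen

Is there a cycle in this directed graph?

Yes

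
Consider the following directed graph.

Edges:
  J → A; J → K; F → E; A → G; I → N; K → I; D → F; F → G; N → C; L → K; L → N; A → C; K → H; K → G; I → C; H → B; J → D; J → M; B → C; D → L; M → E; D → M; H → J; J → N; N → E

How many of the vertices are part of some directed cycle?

5

A vertex is on a directed cycle iff it belongs to a strongly connected component of size ≥ 2 (or has a self-loop).
The vertices on cycles are {D, H, J, K, L} — 5 in total.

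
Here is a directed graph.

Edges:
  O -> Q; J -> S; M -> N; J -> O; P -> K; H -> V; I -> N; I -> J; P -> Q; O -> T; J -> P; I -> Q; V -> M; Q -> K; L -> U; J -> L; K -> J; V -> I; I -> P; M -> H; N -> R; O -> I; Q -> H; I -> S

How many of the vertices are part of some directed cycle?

9

A vertex is on a directed cycle iff it belongs to a strongly connected component of size ≥ 2 (or has a self-loop).
The vertices on cycles are {H, I, J, K, M, O, P, Q, V} — 9 in total.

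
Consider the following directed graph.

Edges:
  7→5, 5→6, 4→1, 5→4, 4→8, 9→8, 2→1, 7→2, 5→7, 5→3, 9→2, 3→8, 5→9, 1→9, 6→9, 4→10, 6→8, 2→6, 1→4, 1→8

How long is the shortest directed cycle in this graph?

For each vertex v, BFS finds the shortest path from v back to v.
The shortest such closed walk is 5 → 7 → 5, length 2.

2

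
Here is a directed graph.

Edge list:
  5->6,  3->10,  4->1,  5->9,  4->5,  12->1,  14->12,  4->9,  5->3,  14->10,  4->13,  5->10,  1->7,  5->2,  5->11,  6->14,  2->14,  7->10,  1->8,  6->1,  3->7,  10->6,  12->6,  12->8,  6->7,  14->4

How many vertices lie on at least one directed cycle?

A vertex is on a directed cycle iff it belongs to a strongly connected component of size ≥ 2 (or has a self-loop).
The vertices on cycles are {1, 2, 3, 4, 5, 6, 7, 10, 12, 14} — 10 in total.

10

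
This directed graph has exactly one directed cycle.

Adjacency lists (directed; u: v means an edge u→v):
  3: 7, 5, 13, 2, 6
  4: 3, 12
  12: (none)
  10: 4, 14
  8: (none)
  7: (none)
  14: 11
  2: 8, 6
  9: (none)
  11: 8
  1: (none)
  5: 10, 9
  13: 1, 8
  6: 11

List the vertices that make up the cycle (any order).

DFS with gray/black marking from 3:
3 gray
  7 gray
  7 black
  5 gray
    10 gray
      4 gray
        4→3: 3 is gray → back edge
Back edge closes the cycle 3 → 5 → 10 → 4 → 3; its vertices are {3, 4, 5, 10}.

3, 4, 5, 10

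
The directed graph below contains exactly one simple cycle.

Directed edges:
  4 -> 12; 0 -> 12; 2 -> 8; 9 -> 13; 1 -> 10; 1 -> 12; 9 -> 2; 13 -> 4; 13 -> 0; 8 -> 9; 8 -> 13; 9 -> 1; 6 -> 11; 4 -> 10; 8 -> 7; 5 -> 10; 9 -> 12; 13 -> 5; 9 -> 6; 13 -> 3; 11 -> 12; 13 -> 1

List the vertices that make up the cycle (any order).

2, 8, 9

DFS with gray/black marking from 9:
9 gray
  12 gray
  12 black
  6 gray
    11 gray
      11→12: 12 black — skip
    11 black
  6 black
  13 gray
    4 gray
      10 gray
      10 black
      4→12: 12 black — skip
    4 black
    3 gray
    3 black
    5 gray
      5→10: 10 black — skip
    5 black
    1 gray
      1→10: 10 black — skip
      1→12: 12 black — skip
    1 black
    0 gray
      0→12: 12 black — skip
    0 black
  13 black
  9→1: 1 black — skip
  2 gray
    8 gray
      8→13: 13 black — skip
      8→9: 9 is gray → back edge
Back edge closes the cycle 9 → 2 → 8 → 9; its vertices are {2, 8, 9}.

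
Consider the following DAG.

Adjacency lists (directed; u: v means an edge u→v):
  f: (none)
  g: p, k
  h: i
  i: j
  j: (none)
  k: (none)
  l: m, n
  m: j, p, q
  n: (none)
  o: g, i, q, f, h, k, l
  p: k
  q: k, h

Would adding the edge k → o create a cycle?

Yes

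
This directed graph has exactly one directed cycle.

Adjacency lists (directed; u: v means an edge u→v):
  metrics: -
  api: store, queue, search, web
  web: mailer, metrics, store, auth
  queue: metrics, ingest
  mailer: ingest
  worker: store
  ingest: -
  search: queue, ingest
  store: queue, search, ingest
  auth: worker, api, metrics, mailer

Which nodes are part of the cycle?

DFS with gray/black marking from api:
api gray
  store gray
    queue gray
      metrics gray
      metrics black
      ingest gray
      ingest black
    queue black
    search gray
      search→queue: queue black — skip
      search→ingest: ingest black — skip
    search black
    store→ingest: ingest black — skip
  store black
  api→queue: queue black — skip
  api→search: search black — skip
  web gray
    mailer gray
      mailer→ingest: ingest black — skip
    mailer black
    web→metrics: metrics black — skip
    web→store: store black — skip
    auth gray
      worker gray
        worker→store: store black — skip
      worker black
      auth→api: api is gray → back edge
Back edge closes the cycle api → web → auth → api; its vertices are {api, web, auth}.

api, web, auth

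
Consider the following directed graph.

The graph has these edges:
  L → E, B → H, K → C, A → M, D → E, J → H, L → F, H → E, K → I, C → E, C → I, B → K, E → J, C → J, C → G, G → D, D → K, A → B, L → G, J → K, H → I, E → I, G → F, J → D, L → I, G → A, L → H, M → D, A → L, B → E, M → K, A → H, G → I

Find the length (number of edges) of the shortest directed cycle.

For each vertex v, BFS finds the shortest path from v back to v.
The shortest such closed walk is C → J → K → C, length 3.

3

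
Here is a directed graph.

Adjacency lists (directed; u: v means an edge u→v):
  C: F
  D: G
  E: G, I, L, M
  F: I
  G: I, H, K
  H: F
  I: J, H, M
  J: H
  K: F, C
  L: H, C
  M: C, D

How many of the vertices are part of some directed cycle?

9

A vertex is on a directed cycle iff it belongs to a strongly connected component of size ≥ 2 (or has a self-loop).
The vertices on cycles are {C, D, F, G, H, I, J, K, M} — 9 in total.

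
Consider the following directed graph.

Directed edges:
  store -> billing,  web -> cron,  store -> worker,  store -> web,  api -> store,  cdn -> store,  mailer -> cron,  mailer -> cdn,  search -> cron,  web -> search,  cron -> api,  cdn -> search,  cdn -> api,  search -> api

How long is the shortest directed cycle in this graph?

For each vertex v, BFS finds the shortest path from v back to v.
The shortest such closed walk is api → store → web → cron → api, length 4.

4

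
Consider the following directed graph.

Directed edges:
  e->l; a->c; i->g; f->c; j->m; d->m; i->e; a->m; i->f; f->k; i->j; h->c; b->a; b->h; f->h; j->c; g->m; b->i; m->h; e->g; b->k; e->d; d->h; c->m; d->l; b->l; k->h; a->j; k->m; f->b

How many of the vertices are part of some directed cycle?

A vertex is on a directed cycle iff it belongs to a strongly connected component of size ≥ 2 (or has a self-loop).
The vertices on cycles are {b, c, f, h, i, m} — 6 in total.

6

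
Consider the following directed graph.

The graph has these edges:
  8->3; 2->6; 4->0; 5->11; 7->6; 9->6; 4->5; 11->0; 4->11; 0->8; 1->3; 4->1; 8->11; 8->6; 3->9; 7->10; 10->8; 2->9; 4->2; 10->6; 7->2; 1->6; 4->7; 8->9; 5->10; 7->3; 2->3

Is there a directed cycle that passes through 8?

Yes

8 is on a cycle iff 8 can reach itself via ≥1 edge.
8 → 11 → 0 → 8 — yes.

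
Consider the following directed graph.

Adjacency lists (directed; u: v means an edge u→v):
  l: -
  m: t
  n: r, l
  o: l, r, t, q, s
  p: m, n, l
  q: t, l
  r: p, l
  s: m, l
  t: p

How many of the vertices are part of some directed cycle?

5

A vertex is on a directed cycle iff it belongs to a strongly connected component of size ≥ 2 (or has a self-loop).
The vertices on cycles are {m, n, p, r, t} — 5 in total.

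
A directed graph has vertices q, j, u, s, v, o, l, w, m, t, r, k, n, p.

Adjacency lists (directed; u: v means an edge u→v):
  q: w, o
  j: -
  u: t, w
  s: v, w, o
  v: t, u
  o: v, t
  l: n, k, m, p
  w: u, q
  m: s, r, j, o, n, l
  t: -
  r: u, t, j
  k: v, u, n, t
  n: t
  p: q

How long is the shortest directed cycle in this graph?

For each vertex v, BFS finds the shortest path from v back to v.
The shortest such closed walk is l → m → l, length 2.

2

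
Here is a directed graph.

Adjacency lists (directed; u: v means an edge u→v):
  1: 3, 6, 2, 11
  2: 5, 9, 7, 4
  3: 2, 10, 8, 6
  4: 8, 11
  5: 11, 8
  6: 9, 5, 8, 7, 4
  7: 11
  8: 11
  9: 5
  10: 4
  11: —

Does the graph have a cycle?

DFS with white/gray/black marking, starting from 11:
11 gray
11 black
1 gray
  3 gray
    2 gray
      5 gray
        5→11: 11 black — skip
        8 gray
          8→11: 11 black — skip
        8 black
      5 black
      9 gray
        9→5: 5 black — skip
      9 black
      7 gray
        7→11: 11 black — skip
      7 black
      4 gray
        4→8: 8 black — skip
        4→11: 11 black — skip
      4 black
    2 black
    10 gray
      10→4: 4 black — skip
    10 black
    3→8: 8 black — skip
    6 gray
      6→9: 9 black — skip
      6→5: 5 black — skip
      6→8: 8 black — skip
      6→7: 7 black — skip
      6→4: 4 black — skip
    6 black
  3 black
  1→6: 6 black — skip
  1→2: 2 black — skip
  1→11: 11 black — skip
1 black
Every edge goes to a white or black vertex — no back edge, so the graph is acyclic.

No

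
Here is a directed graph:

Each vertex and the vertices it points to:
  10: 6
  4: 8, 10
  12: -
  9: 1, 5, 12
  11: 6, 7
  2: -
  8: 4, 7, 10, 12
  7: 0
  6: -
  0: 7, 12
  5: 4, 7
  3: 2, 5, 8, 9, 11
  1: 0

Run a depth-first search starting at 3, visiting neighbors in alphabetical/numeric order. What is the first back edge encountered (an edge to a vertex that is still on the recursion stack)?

8→4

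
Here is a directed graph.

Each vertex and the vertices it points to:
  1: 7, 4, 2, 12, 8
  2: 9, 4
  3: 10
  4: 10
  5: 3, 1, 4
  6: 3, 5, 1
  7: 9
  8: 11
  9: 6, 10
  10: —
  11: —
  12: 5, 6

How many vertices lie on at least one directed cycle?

7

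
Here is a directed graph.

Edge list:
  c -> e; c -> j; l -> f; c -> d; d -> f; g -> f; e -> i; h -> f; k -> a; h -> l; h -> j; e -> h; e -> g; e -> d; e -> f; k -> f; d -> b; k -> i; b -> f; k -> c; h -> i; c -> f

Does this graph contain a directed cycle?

No

DFS with white/gray/black marking, starting from l:
l gray
  f gray
  f black
l black
a gray
a black
b gray
  b→f: f black — skip
b black
c gray
  d gray
    d→b: b black — skip
    d→f: f black — skip
  d black
  j gray
  j black
  e gray
    g gray
      g→f: f black — skip
    g black
    i gray
    i black
    h gray
      h→j: j black — skip
      h→l: l black — skip
      h→f: f black — skip
      h→i: i black — skip
    h black
    e→d: d black — skip
    e→f: f black — skip
  e black
  c→f: f black — skip
c black
k gray
  k→i: i black — skip
  k→a: a black — skip
  k→f: f black — skip
  k→c: c black — skip
k black
Every edge goes to a white or black vertex — no back edge, so the graph is acyclic.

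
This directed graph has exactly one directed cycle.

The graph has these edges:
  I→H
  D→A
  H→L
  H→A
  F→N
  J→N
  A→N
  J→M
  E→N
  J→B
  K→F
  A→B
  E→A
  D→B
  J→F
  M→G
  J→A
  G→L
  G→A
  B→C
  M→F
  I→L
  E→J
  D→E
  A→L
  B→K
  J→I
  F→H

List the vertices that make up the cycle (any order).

A, B, F, H, K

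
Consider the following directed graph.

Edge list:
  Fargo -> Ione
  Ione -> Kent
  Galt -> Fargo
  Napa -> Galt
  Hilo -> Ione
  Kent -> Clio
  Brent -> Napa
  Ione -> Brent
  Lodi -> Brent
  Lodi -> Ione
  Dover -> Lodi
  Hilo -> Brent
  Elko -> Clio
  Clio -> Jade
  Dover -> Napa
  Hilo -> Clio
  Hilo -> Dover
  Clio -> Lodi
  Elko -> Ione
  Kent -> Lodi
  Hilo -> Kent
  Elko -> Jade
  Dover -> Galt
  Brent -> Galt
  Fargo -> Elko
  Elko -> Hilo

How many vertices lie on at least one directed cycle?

11

A vertex is on a directed cycle iff it belongs to a strongly connected component of size ≥ 2 (or has a self-loop).
The vertices on cycles are {Clio, Elko, Galt, Hilo, Ione, Kent, Lodi, Napa, Brent, Dover, Fargo} — 11 in total.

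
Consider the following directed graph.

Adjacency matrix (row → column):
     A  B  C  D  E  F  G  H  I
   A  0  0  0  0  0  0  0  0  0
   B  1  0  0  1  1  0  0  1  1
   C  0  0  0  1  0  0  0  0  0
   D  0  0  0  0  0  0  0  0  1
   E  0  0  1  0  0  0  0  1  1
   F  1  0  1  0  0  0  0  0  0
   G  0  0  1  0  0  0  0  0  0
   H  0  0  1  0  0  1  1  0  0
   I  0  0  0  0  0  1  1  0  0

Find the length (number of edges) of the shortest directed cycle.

For each vertex v, BFS finds the shortest path from v back to v.
The shortest such closed walk is I → G → C → D → I, length 4.

4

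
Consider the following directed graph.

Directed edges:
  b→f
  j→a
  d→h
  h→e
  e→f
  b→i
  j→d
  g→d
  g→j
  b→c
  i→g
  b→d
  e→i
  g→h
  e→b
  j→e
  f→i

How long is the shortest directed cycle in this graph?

For each vertex v, BFS finds the shortest path from v back to v.
The shortest such closed walk is g → h → e → i → g, length 4.

4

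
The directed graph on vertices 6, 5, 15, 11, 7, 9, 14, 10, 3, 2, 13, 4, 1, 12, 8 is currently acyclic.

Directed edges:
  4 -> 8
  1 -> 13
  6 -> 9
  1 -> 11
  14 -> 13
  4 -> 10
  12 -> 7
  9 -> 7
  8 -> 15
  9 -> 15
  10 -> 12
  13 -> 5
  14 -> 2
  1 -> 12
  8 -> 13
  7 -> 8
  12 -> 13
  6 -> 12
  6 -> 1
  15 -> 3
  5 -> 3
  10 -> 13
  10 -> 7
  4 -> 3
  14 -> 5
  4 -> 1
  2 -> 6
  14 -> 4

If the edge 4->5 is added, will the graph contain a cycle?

Adding 4→5 creates a cycle iff 5 can already reach 4.
Explore from 5: no path reaches 4. The graph stays acyclic.

No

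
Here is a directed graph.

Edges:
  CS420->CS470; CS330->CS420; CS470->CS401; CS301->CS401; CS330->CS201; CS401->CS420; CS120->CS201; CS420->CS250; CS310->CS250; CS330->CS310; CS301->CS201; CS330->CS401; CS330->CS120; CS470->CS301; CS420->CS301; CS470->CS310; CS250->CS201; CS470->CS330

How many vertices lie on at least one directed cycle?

A vertex is on a directed cycle iff it belongs to a strongly connected component of size ≥ 2 (or has a self-loop).
The vertices on cycles are {CS301, CS330, CS401, CS420, CS470} — 5 in total.

5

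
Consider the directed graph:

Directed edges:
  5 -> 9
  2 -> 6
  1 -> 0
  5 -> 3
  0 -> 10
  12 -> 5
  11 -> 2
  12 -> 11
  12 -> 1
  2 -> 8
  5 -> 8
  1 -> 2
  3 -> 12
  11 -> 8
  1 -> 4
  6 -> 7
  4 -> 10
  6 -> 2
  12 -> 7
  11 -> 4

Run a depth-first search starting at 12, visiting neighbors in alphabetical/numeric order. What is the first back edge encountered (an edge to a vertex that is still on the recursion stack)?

6→2

DFS from 12 (visiting neighbors in alphabetical/numeric order); mark gray on enter, black on exit:
12 gray
  1 gray
    0 gray
      10 gray
      10 black
    0 black
    2 gray
      6 gray
        6→2: 2 is gray → back edge
First back edge: 6 → 2.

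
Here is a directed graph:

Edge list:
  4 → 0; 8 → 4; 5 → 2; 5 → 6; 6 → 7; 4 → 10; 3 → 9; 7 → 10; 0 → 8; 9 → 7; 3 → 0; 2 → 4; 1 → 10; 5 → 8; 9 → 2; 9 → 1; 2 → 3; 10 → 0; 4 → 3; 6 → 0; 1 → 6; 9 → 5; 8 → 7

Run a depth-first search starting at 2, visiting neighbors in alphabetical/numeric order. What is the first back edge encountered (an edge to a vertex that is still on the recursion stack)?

4->0

DFS from 2 (visiting neighbors in alphabetical/numeric order); mark gray on enter, black on exit:
2 gray
  3 gray
    0 gray
      8 gray
        4 gray
          4→0: 0 is gray → back edge
First back edge: 4 → 0.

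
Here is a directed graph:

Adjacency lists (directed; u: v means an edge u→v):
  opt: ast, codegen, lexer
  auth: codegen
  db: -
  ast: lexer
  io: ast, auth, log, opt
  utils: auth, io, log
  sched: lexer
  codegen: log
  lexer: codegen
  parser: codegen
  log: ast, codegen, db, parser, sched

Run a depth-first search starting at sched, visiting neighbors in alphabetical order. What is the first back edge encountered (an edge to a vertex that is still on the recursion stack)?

ast→lexer

DFS from sched (visiting neighbors in alphabetical order); mark gray on enter, black on exit:
sched gray
  lexer gray
    codegen gray
      log gray
        ast gray
          ast→lexer: lexer is gray → back edge
First back edge: ast → lexer.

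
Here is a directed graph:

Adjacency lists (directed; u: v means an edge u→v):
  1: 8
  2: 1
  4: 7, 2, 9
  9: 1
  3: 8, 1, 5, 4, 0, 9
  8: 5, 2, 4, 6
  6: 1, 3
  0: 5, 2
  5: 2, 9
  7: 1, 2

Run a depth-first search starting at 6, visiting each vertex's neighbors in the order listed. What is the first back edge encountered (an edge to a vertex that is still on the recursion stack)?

2->1

DFS from 6 (visiting each vertex's neighbors in the order listed); mark gray on enter, black on exit:
6 gray
  1 gray
    8 gray
      5 gray
        2 gray
          2→1: 1 is gray → back edge
First back edge: 2 → 1.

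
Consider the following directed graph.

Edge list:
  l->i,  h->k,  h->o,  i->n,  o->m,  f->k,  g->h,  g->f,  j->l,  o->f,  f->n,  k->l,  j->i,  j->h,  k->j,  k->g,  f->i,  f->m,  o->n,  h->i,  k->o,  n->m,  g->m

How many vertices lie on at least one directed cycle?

6

A vertex is on a directed cycle iff it belongs to a strongly connected component of size ≥ 2 (or has a self-loop).
The vertices on cycles are {f, g, h, j, k, o} — 6 in total.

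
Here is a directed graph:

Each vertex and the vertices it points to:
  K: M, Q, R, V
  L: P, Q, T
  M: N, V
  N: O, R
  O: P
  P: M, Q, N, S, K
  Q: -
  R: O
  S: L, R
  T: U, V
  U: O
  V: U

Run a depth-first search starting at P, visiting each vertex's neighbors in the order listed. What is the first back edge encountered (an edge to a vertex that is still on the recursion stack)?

O→P

DFS from P (visiting each vertex's neighbors in the order listed); mark gray on enter, black on exit:
P gray
  M gray
    N gray
      O gray
        O→P: P is gray → back edge
First back edge: O → P.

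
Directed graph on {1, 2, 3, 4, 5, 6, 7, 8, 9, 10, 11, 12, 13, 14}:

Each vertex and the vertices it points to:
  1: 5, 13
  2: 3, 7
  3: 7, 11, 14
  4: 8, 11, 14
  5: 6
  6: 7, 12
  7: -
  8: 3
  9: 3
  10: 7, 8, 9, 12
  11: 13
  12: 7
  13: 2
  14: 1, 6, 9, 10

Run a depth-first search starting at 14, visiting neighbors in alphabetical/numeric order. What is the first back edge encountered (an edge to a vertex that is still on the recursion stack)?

DFS from 14 (visiting neighbors in alphabetical/numeric order); mark gray on enter, black on exit:
14 gray
  1 gray
    5 gray
      6 gray
        7 gray
        7 black
        12 gray
          12→7: 7 black — skip
        12 black
      6 black
    5 black
    13 gray
      2 gray
        3 gray
          3→7: 7 black — skip
          11 gray
            11→13: 13 is gray → back edge
First back edge: 11 → 13.

11→13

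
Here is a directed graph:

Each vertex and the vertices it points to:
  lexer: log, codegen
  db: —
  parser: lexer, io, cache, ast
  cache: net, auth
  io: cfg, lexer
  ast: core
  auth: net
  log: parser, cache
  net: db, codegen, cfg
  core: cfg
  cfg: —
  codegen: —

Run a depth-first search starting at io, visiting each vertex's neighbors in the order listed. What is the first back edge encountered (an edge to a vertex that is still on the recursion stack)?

parser->lexer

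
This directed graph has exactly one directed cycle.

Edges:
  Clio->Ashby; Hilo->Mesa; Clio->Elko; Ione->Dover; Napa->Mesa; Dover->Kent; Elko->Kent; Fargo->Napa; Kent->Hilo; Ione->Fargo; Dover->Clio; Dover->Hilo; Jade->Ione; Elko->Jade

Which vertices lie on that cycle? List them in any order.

Clio, Elko, Ione, Jade, Dover

DFS with gray/black marking from Ione:
Ione gray
  Fargo gray
    Napa gray
      Mesa gray
      Mesa black
    Napa black
  Fargo black
  Dover gray
    Clio gray
      Ashby gray
      Ashby black
      Elko gray
        Kent gray
          Hilo gray
            Hilo→Mesa: Mesa black — skip
          Hilo black
        Kent black
        Jade gray
          Jade→Ione: Ione is gray → back edge
Back edge closes the cycle Ione → Dover → Clio → Elko → Jade → Ione; its vertices are {Clio, Elko, Ione, Jade, Dover}.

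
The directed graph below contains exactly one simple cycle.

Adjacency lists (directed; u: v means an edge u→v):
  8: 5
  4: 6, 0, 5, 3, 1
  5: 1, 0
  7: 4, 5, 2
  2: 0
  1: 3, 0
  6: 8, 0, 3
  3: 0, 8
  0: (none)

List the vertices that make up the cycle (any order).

DFS with gray/black marking from 5:
5 gray
  1 gray
    3 gray
      0 gray
      0 black
      8 gray
        8→5: 5 is gray → back edge
Back edge closes the cycle 5 → 1 → 3 → 8 → 5; its vertices are {1, 3, 5, 8}.

1, 3, 5, 8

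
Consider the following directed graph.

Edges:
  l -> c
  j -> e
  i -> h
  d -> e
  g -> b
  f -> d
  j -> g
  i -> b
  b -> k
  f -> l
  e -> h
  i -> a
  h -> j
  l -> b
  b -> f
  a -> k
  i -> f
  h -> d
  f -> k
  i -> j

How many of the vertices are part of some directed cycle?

A vertex is on a directed cycle iff it belongs to a strongly connected component of size ≥ 2 (or has a self-loop).
The vertices on cycles are {b, d, e, f, g, h, j, l} — 8 in total.

8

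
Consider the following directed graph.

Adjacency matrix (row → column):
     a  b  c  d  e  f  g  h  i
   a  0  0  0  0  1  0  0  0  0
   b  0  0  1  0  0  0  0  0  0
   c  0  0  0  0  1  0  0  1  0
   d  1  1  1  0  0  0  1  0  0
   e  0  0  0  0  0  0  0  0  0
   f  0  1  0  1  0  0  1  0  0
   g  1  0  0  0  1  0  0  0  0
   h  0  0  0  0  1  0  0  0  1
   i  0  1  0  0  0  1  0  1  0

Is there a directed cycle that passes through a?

a lies on a cycle iff there is a path from a back to itself.
Exploring from a, it never reaches itself; equivalently, its strongly connected component is a singleton.

No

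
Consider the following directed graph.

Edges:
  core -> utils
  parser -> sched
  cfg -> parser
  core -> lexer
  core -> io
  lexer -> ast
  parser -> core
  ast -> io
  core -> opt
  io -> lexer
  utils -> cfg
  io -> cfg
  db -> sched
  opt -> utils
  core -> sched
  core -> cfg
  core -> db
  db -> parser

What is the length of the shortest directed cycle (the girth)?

3

For each vertex v, BFS finds the shortest path from v back to v.
The shortest such closed walk is core → db → parser → core, length 3.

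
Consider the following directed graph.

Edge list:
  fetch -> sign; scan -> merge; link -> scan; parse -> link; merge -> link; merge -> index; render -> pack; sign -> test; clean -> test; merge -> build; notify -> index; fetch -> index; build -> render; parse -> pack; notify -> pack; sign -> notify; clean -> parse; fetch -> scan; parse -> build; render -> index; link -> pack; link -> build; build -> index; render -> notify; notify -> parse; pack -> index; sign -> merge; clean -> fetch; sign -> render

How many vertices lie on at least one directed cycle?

A vertex is on a directed cycle iff it belongs to a strongly connected component of size ≥ 2 (or has a self-loop).
The vertices on cycles are {link, scan, build, merge, parse, notify, render} — 7 in total.

7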